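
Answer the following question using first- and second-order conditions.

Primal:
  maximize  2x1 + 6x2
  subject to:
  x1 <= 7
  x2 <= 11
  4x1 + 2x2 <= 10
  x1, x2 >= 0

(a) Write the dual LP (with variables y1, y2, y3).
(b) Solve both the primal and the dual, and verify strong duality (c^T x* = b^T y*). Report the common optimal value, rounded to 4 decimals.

The standard primal-dual pair for 'max c^T x s.t. A x <= b, x >= 0' is:
  Dual:  min b^T y  s.t.  A^T y >= c,  y >= 0.

So the dual LP is:
  minimize  7y1 + 11y2 + 10y3
  subject to:
    y1 + 4y3 >= 2
    y2 + 2y3 >= 6
    y1, y2, y3 >= 0

Solving the primal: x* = (0, 5).
  primal value c^T x* = 30.
Solving the dual: y* = (0, 0, 3).
  dual value b^T y* = 30.
Strong duality: c^T x* = b^T y*. Confirmed.

30


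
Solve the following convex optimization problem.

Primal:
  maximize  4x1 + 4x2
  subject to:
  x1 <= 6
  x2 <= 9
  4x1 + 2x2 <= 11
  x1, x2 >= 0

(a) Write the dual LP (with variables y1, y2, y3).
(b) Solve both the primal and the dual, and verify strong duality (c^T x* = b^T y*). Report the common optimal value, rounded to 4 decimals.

The standard primal-dual pair for 'max c^T x s.t. A x <= b, x >= 0' is:
  Dual:  min b^T y  s.t.  A^T y >= c,  y >= 0.

So the dual LP is:
  minimize  6y1 + 9y2 + 11y3
  subject to:
    y1 + 4y3 >= 4
    y2 + 2y3 >= 4
    y1, y2, y3 >= 0

Solving the primal: x* = (0, 5.5).
  primal value c^T x* = 22.
Solving the dual: y* = (0, 0, 2).
  dual value b^T y* = 22.
Strong duality: c^T x* = b^T y*. Confirmed.

22


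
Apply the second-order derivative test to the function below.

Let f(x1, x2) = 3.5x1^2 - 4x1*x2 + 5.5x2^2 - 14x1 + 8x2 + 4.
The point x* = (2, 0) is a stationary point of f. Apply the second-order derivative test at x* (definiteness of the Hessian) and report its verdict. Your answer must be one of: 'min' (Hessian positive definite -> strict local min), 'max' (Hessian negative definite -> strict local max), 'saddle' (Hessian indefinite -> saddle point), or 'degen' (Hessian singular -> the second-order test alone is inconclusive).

Compute the Hessian H = grad^2 f:
  H = [[7, -4], [-4, 11]]
Verify stationarity: grad f(x*) = H x* + g = (0, 0).
Eigenvalues of H: 4.5279, 13.4721.
Both eigenvalues > 0, so H is positive definite -> x* is a strict local min.

min


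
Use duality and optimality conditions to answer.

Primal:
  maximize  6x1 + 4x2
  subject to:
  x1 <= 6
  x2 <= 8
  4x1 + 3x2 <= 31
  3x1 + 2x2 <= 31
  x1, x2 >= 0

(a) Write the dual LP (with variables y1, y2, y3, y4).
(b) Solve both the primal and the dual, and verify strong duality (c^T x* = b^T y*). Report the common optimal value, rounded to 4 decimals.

The standard primal-dual pair for 'max c^T x s.t. A x <= b, x >= 0' is:
  Dual:  min b^T y  s.t.  A^T y >= c,  y >= 0.

So the dual LP is:
  minimize  6y1 + 8y2 + 31y3 + 31y4
  subject to:
    y1 + 4y3 + 3y4 >= 6
    y2 + 3y3 + 2y4 >= 4
    y1, y2, y3, y4 >= 0

Solving the primal: x* = (6, 2.3333).
  primal value c^T x* = 45.3333.
Solving the dual: y* = (0.6667, 0, 1.3333, 0).
  dual value b^T y* = 45.3333.
Strong duality: c^T x* = b^T y*. Confirmed.

45.3333


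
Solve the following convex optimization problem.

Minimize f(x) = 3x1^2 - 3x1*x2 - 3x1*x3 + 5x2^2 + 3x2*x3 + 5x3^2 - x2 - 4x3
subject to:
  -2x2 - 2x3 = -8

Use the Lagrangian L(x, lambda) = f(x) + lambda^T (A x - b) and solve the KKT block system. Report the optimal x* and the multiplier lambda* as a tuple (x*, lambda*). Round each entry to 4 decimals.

Form the Lagrangian:
  L(x, lambda) = (1/2) x^T Q x + c^T x + lambda^T (A x - b)
Stationarity (grad_x L = 0): Q x + c + A^T lambda = 0.
Primal feasibility: A x = b.

This gives the KKT block system:
  [ Q   A^T ] [ x     ]   [-c ]
  [ A    0  ] [ lambda ] = [ b ]

Solving the linear system:
  x*      = (2, 1.7857, 2.2143)
  lambda* = (8.75)
  f(x*)   = 29.6786

x* = (2, 1.7857, 2.2143), lambda* = (8.75)


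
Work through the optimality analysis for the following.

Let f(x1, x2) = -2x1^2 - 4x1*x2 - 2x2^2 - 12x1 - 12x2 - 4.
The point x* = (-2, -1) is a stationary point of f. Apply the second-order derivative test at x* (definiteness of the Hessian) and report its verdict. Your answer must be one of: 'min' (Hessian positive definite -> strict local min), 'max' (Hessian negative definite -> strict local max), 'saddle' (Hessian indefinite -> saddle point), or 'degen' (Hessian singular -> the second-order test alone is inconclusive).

Compute the Hessian H = grad^2 f:
  H = [[-4, -4], [-4, -4]]
Verify stationarity: grad f(x*) = H x* + g = (0, 0).
Eigenvalues of H: -8, 0.
H has a zero eigenvalue (singular; negative semidefinite but not definite), so H is neither positive definite, negative definite, nor indefinite. The second-order test alone is inconclusive -> degen.
(Indeed, f is constant along the null direction of H through x*, so x* is not a strict local extremum.)

degen


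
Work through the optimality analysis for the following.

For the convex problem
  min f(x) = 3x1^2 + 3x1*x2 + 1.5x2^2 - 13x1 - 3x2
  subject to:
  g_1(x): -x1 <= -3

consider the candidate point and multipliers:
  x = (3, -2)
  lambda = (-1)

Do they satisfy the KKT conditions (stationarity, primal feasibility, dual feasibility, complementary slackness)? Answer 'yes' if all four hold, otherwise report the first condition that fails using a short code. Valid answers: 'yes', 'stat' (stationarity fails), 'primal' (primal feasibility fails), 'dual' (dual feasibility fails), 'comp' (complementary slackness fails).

Gradient of f: grad f(x) = Q x + c = (-1, 0)
Constraint values g_i(x) = a_i^T x - b_i:
  g_1((3, -2)) = 0
Stationarity residual: grad f(x) + sum_i lambda_i a_i = (0, 0)
  -> stationarity OK
Primal feasibility (all g_i <= 0): OK
Dual feasibility (all lambda_i >= 0): FAILS
Complementary slackness (lambda_i * g_i(x) = 0 for all i): OK

Verdict: the first failing condition is dual_feasibility -> dual.

dual


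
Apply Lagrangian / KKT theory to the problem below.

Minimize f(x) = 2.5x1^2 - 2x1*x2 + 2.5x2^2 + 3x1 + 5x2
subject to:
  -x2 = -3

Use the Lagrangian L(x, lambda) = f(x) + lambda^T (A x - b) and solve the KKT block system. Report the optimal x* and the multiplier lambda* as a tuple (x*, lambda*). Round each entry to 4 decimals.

Form the Lagrangian:
  L(x, lambda) = (1/2) x^T Q x + c^T x + lambda^T (A x - b)
Stationarity (grad_x L = 0): Q x + c + A^T lambda = 0.
Primal feasibility: A x = b.

This gives the KKT block system:
  [ Q   A^T ] [ x     ]   [-c ]
  [ A    0  ] [ lambda ] = [ b ]

Solving the linear system:
  x*      = (0.6, 3)
  lambda* = (18.8)
  f(x*)   = 36.6

x* = (0.6, 3), lambda* = (18.8)


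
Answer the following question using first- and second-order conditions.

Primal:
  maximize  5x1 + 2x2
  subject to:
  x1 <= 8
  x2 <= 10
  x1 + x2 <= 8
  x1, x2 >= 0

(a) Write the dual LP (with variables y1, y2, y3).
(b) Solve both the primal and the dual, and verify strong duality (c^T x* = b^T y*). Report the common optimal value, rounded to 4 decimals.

The standard primal-dual pair for 'max c^T x s.t. A x <= b, x >= 0' is:
  Dual:  min b^T y  s.t.  A^T y >= c,  y >= 0.

So the dual LP is:
  minimize  8y1 + 10y2 + 8y3
  subject to:
    y1 + y3 >= 5
    y2 + y3 >= 2
    y1, y2, y3 >= 0

Solving the primal: x* = (8, 0).
  primal value c^T x* = 40.
Solving the dual: y* = (3, 0, 2).
  dual value b^T y* = 40.
Strong duality: c^T x* = b^T y*. Confirmed.

40


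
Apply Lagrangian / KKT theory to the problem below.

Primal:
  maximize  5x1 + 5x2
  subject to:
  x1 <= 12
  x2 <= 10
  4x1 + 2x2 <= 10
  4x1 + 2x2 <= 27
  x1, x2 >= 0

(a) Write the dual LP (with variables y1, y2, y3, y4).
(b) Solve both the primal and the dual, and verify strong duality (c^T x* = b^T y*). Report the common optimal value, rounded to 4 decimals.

The standard primal-dual pair for 'max c^T x s.t. A x <= b, x >= 0' is:
  Dual:  min b^T y  s.t.  A^T y >= c,  y >= 0.

So the dual LP is:
  minimize  12y1 + 10y2 + 10y3 + 27y4
  subject to:
    y1 + 4y3 + 4y4 >= 5
    y2 + 2y3 + 2y4 >= 5
    y1, y2, y3, y4 >= 0

Solving the primal: x* = (0, 5).
  primal value c^T x* = 25.
Solving the dual: y* = (0, 0, 2.5, 0).
  dual value b^T y* = 25.
Strong duality: c^T x* = b^T y*. Confirmed.

25


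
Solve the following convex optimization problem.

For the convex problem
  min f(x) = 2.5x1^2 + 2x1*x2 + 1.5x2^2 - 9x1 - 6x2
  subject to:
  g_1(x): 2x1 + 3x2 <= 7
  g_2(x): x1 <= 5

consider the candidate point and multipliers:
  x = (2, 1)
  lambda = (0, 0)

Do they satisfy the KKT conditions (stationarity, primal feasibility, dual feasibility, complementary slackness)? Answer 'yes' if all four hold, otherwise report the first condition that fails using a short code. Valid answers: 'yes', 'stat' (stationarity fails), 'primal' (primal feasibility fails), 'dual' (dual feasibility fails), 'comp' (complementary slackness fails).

Gradient of f: grad f(x) = Q x + c = (3, 1)
Constraint values g_i(x) = a_i^T x - b_i:
  g_1((2, 1)) = 0
  g_2((2, 1)) = -3
Stationarity residual: grad f(x) + sum_i lambda_i a_i = (3, 1)
  -> stationarity FAILS
Primal feasibility (all g_i <= 0): OK
Dual feasibility (all lambda_i >= 0): OK
Complementary slackness (lambda_i * g_i(x) = 0 for all i): OK

Verdict: the first failing condition is stationarity -> stat.

stat


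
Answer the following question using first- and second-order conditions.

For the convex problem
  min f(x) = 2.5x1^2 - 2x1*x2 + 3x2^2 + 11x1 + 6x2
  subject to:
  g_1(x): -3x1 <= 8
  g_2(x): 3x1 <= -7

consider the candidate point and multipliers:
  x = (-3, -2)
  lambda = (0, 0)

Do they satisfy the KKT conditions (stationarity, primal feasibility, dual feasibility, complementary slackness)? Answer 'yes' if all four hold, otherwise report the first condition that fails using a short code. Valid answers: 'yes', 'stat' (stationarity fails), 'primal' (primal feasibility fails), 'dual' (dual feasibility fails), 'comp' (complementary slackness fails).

Gradient of f: grad f(x) = Q x + c = (0, 0)
Constraint values g_i(x) = a_i^T x - b_i:
  g_1((-3, -2)) = 1
  g_2((-3, -2)) = -2
Stationarity residual: grad f(x) + sum_i lambda_i a_i = (0, 0)
  -> stationarity OK
Primal feasibility (all g_i <= 0): FAILS
Dual feasibility (all lambda_i >= 0): OK
Complementary slackness (lambda_i * g_i(x) = 0 for all i): OK

Verdict: the first failing condition is primal_feasibility -> primal.

primal


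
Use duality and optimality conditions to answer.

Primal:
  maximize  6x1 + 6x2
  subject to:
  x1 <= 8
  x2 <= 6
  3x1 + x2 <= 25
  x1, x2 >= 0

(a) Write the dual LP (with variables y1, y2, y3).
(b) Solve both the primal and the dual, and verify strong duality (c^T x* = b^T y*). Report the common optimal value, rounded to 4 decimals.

The standard primal-dual pair for 'max c^T x s.t. A x <= b, x >= 0' is:
  Dual:  min b^T y  s.t.  A^T y >= c,  y >= 0.

So the dual LP is:
  minimize  8y1 + 6y2 + 25y3
  subject to:
    y1 + 3y3 >= 6
    y2 + y3 >= 6
    y1, y2, y3 >= 0

Solving the primal: x* = (6.3333, 6).
  primal value c^T x* = 74.
Solving the dual: y* = (0, 4, 2).
  dual value b^T y* = 74.
Strong duality: c^T x* = b^T y*. Confirmed.

74


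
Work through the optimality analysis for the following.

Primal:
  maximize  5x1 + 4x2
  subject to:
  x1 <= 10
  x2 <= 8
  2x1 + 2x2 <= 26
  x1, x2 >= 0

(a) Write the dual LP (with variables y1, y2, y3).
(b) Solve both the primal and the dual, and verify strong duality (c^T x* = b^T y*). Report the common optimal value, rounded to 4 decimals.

The standard primal-dual pair for 'max c^T x s.t. A x <= b, x >= 0' is:
  Dual:  min b^T y  s.t.  A^T y >= c,  y >= 0.

So the dual LP is:
  minimize  10y1 + 8y2 + 26y3
  subject to:
    y1 + 2y3 >= 5
    y2 + 2y3 >= 4
    y1, y2, y3 >= 0

Solving the primal: x* = (10, 3).
  primal value c^T x* = 62.
Solving the dual: y* = (1, 0, 2).
  dual value b^T y* = 62.
Strong duality: c^T x* = b^T y*. Confirmed.

62


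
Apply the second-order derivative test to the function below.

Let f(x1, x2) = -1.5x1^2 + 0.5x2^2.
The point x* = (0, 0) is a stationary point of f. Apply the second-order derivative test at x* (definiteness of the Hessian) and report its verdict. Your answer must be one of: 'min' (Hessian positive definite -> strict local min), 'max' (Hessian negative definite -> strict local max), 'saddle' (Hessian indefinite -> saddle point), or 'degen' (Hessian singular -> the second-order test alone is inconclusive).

Compute the Hessian H = grad^2 f:
  H = [[-3, 0], [0, 1]]
Verify stationarity: grad f(x*) = H x* + g = (0, 0).
Eigenvalues of H: -3, 1.
Eigenvalues have mixed signs, so H is indefinite -> x* is a saddle point.

saddle


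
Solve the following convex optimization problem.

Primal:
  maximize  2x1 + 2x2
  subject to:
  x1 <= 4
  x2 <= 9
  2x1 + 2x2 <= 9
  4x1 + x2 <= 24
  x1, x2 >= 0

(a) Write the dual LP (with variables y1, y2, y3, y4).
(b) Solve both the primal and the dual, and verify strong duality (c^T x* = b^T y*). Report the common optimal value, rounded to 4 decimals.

The standard primal-dual pair for 'max c^T x s.t. A x <= b, x >= 0' is:
  Dual:  min b^T y  s.t.  A^T y >= c,  y >= 0.

So the dual LP is:
  minimize  4y1 + 9y2 + 9y3 + 24y4
  subject to:
    y1 + 2y3 + 4y4 >= 2
    y2 + 2y3 + y4 >= 2
    y1, y2, y3, y4 >= 0

Solving the primal: x* = (0, 4.5).
  primal value c^T x* = 9.
Solving the dual: y* = (0, 0, 1, 0).
  dual value b^T y* = 9.
Strong duality: c^T x* = b^T y*. Confirmed.

9


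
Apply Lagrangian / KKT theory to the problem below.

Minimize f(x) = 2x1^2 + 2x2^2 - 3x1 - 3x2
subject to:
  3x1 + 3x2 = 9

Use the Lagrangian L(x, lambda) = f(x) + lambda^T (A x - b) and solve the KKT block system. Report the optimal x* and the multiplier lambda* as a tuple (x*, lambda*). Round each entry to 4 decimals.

Form the Lagrangian:
  L(x, lambda) = (1/2) x^T Q x + c^T x + lambda^T (A x - b)
Stationarity (grad_x L = 0): Q x + c + A^T lambda = 0.
Primal feasibility: A x = b.

This gives the KKT block system:
  [ Q   A^T ] [ x     ]   [-c ]
  [ A    0  ] [ lambda ] = [ b ]

Solving the linear system:
  x*      = (1.5, 1.5)
  lambda* = (-1)
  f(x*)   = 0

x* = (1.5, 1.5), lambda* = (-1)


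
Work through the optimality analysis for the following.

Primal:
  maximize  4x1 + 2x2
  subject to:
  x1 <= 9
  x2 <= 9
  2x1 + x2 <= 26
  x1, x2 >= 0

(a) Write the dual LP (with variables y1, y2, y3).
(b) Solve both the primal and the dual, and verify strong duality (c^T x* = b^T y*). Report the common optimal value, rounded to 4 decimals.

The standard primal-dual pair for 'max c^T x s.t. A x <= b, x >= 0' is:
  Dual:  min b^T y  s.t.  A^T y >= c,  y >= 0.

So the dual LP is:
  minimize  9y1 + 9y2 + 26y3
  subject to:
    y1 + 2y3 >= 4
    y2 + y3 >= 2
    y1, y2, y3 >= 0

Solving the primal: x* = (8.5, 9).
  primal value c^T x* = 52.
Solving the dual: y* = (0, 0, 2).
  dual value b^T y* = 52.
Strong duality: c^T x* = b^T y*. Confirmed.

52


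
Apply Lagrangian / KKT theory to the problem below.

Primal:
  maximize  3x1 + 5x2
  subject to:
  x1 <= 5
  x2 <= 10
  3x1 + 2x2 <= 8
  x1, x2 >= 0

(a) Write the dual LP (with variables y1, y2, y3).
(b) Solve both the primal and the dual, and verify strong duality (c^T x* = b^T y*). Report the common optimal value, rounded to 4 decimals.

The standard primal-dual pair for 'max c^T x s.t. A x <= b, x >= 0' is:
  Dual:  min b^T y  s.t.  A^T y >= c,  y >= 0.

So the dual LP is:
  minimize  5y1 + 10y2 + 8y3
  subject to:
    y1 + 3y3 >= 3
    y2 + 2y3 >= 5
    y1, y2, y3 >= 0

Solving the primal: x* = (0, 4).
  primal value c^T x* = 20.
Solving the dual: y* = (0, 0, 2.5).
  dual value b^T y* = 20.
Strong duality: c^T x* = b^T y*. Confirmed.

20


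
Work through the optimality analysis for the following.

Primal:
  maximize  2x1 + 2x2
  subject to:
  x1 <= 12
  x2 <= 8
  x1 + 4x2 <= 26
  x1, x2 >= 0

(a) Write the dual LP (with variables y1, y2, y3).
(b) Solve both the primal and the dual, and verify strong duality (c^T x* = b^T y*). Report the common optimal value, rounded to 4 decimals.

The standard primal-dual pair for 'max c^T x s.t. A x <= b, x >= 0' is:
  Dual:  min b^T y  s.t.  A^T y >= c,  y >= 0.

So the dual LP is:
  minimize  12y1 + 8y2 + 26y3
  subject to:
    y1 + y3 >= 2
    y2 + 4y3 >= 2
    y1, y2, y3 >= 0

Solving the primal: x* = (12, 3.5).
  primal value c^T x* = 31.
Solving the dual: y* = (1.5, 0, 0.5).
  dual value b^T y* = 31.
Strong duality: c^T x* = b^T y*. Confirmed.

31


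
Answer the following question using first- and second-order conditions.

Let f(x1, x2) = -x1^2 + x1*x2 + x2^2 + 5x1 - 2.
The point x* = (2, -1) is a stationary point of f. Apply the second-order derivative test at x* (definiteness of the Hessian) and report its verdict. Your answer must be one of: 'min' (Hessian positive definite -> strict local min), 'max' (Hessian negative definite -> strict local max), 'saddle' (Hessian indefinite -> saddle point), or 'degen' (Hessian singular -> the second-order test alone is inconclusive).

Compute the Hessian H = grad^2 f:
  H = [[-2, 1], [1, 2]]
Verify stationarity: grad f(x*) = H x* + g = (0, 0).
Eigenvalues of H: -2.2361, 2.2361.
Eigenvalues have mixed signs, so H is indefinite -> x* is a saddle point.

saddle


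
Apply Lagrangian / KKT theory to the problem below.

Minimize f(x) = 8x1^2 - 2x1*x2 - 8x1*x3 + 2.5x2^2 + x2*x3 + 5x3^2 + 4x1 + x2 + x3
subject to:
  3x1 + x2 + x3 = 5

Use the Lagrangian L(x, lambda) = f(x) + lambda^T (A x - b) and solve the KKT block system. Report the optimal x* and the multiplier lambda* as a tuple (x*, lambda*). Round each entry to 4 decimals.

Form the Lagrangian:
  L(x, lambda) = (1/2) x^T Q x + c^T x + lambda^T (A x - b)
Stationarity (grad_x L = 0): Q x + c + A^T lambda = 0.
Primal feasibility: A x = b.

This gives the KKT block system:
  [ Q   A^T ] [ x     ]   [-c ]
  [ A    0  ] [ lambda ] = [ b ]

Solving the linear system:
  x*      = (1.0646, 0.759, 1.0471)
  lambda* = (-3.713)
  f(x*)   = 12.3149

x* = (1.0646, 0.759, 1.0471), lambda* = (-3.713)


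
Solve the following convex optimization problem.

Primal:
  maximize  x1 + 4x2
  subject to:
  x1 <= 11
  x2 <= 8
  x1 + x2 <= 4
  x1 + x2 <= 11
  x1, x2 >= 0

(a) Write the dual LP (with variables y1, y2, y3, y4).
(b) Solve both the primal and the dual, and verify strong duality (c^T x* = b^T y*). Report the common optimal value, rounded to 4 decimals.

The standard primal-dual pair for 'max c^T x s.t. A x <= b, x >= 0' is:
  Dual:  min b^T y  s.t.  A^T y >= c,  y >= 0.

So the dual LP is:
  minimize  11y1 + 8y2 + 4y3 + 11y4
  subject to:
    y1 + y3 + y4 >= 1
    y2 + y3 + y4 >= 4
    y1, y2, y3, y4 >= 0

Solving the primal: x* = (0, 4).
  primal value c^T x* = 16.
Solving the dual: y* = (0, 0, 4, 0).
  dual value b^T y* = 16.
Strong duality: c^T x* = b^T y*. Confirmed.

16


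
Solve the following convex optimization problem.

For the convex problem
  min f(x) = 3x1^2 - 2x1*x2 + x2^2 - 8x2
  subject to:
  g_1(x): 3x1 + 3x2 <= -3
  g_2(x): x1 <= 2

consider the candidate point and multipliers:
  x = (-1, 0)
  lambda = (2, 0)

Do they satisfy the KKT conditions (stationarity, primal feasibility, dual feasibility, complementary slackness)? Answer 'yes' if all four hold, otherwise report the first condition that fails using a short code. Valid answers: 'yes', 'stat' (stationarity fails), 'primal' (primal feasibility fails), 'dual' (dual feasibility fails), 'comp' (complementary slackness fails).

Gradient of f: grad f(x) = Q x + c = (-6, -6)
Constraint values g_i(x) = a_i^T x - b_i:
  g_1((-1, 0)) = 0
  g_2((-1, 0)) = -3
Stationarity residual: grad f(x) + sum_i lambda_i a_i = (0, 0)
  -> stationarity OK
Primal feasibility (all g_i <= 0): OK
Dual feasibility (all lambda_i >= 0): OK
Complementary slackness (lambda_i * g_i(x) = 0 for all i): OK

Verdict: yes, KKT holds.

yes


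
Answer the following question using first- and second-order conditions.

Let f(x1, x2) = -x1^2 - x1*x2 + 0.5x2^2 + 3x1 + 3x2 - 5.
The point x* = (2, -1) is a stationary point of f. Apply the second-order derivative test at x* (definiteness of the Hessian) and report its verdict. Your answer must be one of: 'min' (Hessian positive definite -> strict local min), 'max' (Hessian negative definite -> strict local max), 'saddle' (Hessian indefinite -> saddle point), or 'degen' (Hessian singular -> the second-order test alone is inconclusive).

Compute the Hessian H = grad^2 f:
  H = [[-2, -1], [-1, 1]]
Verify stationarity: grad f(x*) = H x* + g = (0, 0).
Eigenvalues of H: -2.3028, 1.3028.
Eigenvalues have mixed signs, so H is indefinite -> x* is a saddle point.

saddle


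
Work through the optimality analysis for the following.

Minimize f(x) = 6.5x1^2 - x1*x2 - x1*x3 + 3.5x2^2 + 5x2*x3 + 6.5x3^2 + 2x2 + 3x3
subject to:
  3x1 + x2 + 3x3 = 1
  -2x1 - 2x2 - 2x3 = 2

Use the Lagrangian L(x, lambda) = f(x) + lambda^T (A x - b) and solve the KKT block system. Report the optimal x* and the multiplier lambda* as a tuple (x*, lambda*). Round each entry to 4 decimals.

Form the Lagrangian:
  L(x, lambda) = (1/2) x^T Q x + c^T x + lambda^T (A x - b)
Stationarity (grad_x L = 0): Q x + c + A^T lambda = 0.
Primal feasibility: A x = b.

This gives the KKT block system:
  [ Q   A^T ] [ x     ]   [-c ]
  [ A    0  ] [ lambda ] = [ b ]

Solving the linear system:
  x*      = (0.1786, -2, 0.8214)
  lambda* = (-5.7857, -6.9286)
  f(x*)   = 9.0536

x* = (0.1786, -2, 0.8214), lambda* = (-5.7857, -6.9286)


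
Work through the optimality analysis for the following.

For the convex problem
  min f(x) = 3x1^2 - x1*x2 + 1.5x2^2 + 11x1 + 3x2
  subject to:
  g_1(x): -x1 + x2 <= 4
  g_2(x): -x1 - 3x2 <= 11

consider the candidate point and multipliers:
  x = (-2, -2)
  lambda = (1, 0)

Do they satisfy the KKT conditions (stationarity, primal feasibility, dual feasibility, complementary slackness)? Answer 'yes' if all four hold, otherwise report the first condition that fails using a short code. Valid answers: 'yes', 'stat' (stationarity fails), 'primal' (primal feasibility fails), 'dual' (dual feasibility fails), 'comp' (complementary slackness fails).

Gradient of f: grad f(x) = Q x + c = (1, -1)
Constraint values g_i(x) = a_i^T x - b_i:
  g_1((-2, -2)) = -4
  g_2((-2, -2)) = -3
Stationarity residual: grad f(x) + sum_i lambda_i a_i = (0, 0)
  -> stationarity OK
Primal feasibility (all g_i <= 0): OK
Dual feasibility (all lambda_i >= 0): OK
Complementary slackness (lambda_i * g_i(x) = 0 for all i): FAILS

Verdict: the first failing condition is complementary_slackness -> comp.

comp


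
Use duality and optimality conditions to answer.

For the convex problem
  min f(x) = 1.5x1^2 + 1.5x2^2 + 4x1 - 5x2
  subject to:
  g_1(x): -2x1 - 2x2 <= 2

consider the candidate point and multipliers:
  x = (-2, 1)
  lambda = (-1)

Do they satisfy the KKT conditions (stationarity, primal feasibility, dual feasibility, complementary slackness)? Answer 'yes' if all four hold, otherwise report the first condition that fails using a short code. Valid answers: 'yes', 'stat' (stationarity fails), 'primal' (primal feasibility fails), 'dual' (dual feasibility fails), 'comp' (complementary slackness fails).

Gradient of f: grad f(x) = Q x + c = (-2, -2)
Constraint values g_i(x) = a_i^T x - b_i:
  g_1((-2, 1)) = 0
Stationarity residual: grad f(x) + sum_i lambda_i a_i = (0, 0)
  -> stationarity OK
Primal feasibility (all g_i <= 0): OK
Dual feasibility (all lambda_i >= 0): FAILS
Complementary slackness (lambda_i * g_i(x) = 0 for all i): OK

Verdict: the first failing condition is dual_feasibility -> dual.

dual


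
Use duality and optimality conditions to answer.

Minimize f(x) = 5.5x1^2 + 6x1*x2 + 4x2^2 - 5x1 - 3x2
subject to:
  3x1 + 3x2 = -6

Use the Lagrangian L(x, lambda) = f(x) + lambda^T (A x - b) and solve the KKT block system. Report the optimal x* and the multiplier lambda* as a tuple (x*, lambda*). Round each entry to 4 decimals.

Form the Lagrangian:
  L(x, lambda) = (1/2) x^T Q x + c^T x + lambda^T (A x - b)
Stationarity (grad_x L = 0): Q x + c + A^T lambda = 0.
Primal feasibility: A x = b.

This gives the KKT block system:
  [ Q   A^T ] [ x     ]   [-c ]
  [ A    0  ] [ lambda ] = [ b ]

Solving the linear system:
  x*      = (-0.2857, -1.7143)
  lambda* = (6.1429)
  f(x*)   = 21.7143

x* = (-0.2857, -1.7143), lambda* = (6.1429)


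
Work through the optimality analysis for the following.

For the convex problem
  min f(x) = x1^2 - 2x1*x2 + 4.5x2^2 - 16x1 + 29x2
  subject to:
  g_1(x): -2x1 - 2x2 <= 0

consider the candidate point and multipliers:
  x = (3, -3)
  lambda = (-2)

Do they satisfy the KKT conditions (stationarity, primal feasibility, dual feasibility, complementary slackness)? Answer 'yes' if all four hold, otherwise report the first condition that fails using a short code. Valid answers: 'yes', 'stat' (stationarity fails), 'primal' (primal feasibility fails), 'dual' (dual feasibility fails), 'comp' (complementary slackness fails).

Gradient of f: grad f(x) = Q x + c = (-4, -4)
Constraint values g_i(x) = a_i^T x - b_i:
  g_1((3, -3)) = 0
Stationarity residual: grad f(x) + sum_i lambda_i a_i = (0, 0)
  -> stationarity OK
Primal feasibility (all g_i <= 0): OK
Dual feasibility (all lambda_i >= 0): FAILS
Complementary slackness (lambda_i * g_i(x) = 0 for all i): OK

Verdict: the first failing condition is dual_feasibility -> dual.

dual


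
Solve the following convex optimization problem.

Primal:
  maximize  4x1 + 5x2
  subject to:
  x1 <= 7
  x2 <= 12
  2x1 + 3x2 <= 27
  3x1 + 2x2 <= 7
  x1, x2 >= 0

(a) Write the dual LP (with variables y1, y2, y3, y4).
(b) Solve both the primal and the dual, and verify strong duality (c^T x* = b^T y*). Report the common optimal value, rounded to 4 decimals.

The standard primal-dual pair for 'max c^T x s.t. A x <= b, x >= 0' is:
  Dual:  min b^T y  s.t.  A^T y >= c,  y >= 0.

So the dual LP is:
  minimize  7y1 + 12y2 + 27y3 + 7y4
  subject to:
    y1 + 2y3 + 3y4 >= 4
    y2 + 3y3 + 2y4 >= 5
    y1, y2, y3, y4 >= 0

Solving the primal: x* = (0, 3.5).
  primal value c^T x* = 17.5.
Solving the dual: y* = (0, 0, 0, 2.5).
  dual value b^T y* = 17.5.
Strong duality: c^T x* = b^T y*. Confirmed.

17.5


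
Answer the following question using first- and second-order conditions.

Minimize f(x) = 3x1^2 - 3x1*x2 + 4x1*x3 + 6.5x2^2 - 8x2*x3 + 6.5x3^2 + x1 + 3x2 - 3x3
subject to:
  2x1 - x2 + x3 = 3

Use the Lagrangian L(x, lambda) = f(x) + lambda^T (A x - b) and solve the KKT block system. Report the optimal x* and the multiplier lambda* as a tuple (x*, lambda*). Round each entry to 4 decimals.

Form the Lagrangian:
  L(x, lambda) = (1/2) x^T Q x + c^T x + lambda^T (A x - b)
Stationarity (grad_x L = 0): Q x + c + A^T lambda = 0.
Primal feasibility: A x = b.

This gives the KKT block system:
  [ Q   A^T ] [ x     ]   [-c ]
  [ A    0  ] [ lambda ] = [ b ]

Solving the linear system:
  x*      = (1.3422, -0.292, 0.0236)
  lambda* = (-5.0118)
  f(x*)   = 7.7153

x* = (1.3422, -0.292, 0.0236), lambda* = (-5.0118)


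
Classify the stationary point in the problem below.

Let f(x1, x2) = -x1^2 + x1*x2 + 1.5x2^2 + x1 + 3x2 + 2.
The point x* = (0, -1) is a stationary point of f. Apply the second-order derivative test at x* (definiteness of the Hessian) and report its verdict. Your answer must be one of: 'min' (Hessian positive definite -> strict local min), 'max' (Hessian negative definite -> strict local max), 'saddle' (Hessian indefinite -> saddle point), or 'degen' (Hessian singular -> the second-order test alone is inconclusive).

Compute the Hessian H = grad^2 f:
  H = [[-2, 1], [1, 3]]
Verify stationarity: grad f(x*) = H x* + g = (0, 0).
Eigenvalues of H: -2.1926, 3.1926.
Eigenvalues have mixed signs, so H is indefinite -> x* is a saddle point.

saddle


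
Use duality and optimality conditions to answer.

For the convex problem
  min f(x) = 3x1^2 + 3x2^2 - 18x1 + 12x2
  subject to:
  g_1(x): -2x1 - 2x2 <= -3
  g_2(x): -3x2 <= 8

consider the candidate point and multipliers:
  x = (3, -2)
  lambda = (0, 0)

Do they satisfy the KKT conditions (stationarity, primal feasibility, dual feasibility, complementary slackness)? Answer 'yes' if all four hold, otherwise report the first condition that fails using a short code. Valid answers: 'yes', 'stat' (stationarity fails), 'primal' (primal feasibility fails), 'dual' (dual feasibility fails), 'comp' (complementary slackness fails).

Gradient of f: grad f(x) = Q x + c = (0, 0)
Constraint values g_i(x) = a_i^T x - b_i:
  g_1((3, -2)) = 1
  g_2((3, -2)) = -2
Stationarity residual: grad f(x) + sum_i lambda_i a_i = (0, 0)
  -> stationarity OK
Primal feasibility (all g_i <= 0): FAILS
Dual feasibility (all lambda_i >= 0): OK
Complementary slackness (lambda_i * g_i(x) = 0 for all i): OK

Verdict: the first failing condition is primal_feasibility -> primal.

primal


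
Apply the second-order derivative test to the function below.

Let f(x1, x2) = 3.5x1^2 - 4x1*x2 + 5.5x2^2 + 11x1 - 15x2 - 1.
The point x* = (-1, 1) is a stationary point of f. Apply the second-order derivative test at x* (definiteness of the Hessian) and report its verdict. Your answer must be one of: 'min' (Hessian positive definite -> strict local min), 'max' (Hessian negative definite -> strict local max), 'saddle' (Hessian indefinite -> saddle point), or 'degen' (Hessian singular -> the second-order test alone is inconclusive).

Compute the Hessian H = grad^2 f:
  H = [[7, -4], [-4, 11]]
Verify stationarity: grad f(x*) = H x* + g = (0, 0).
Eigenvalues of H: 4.5279, 13.4721.
Both eigenvalues > 0, so H is positive definite -> x* is a strict local min.

min


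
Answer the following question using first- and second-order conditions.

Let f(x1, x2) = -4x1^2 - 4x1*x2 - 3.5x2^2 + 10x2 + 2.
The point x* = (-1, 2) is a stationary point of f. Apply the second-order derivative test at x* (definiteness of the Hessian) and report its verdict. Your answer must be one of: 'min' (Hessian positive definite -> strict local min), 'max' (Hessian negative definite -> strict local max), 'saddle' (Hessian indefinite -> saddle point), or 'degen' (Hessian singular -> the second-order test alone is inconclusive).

Compute the Hessian H = grad^2 f:
  H = [[-8, -4], [-4, -7]]
Verify stationarity: grad f(x*) = H x* + g = (0, 0).
Eigenvalues of H: -11.5311, -3.4689.
Both eigenvalues < 0, so H is negative definite -> x* is a strict local max.

max


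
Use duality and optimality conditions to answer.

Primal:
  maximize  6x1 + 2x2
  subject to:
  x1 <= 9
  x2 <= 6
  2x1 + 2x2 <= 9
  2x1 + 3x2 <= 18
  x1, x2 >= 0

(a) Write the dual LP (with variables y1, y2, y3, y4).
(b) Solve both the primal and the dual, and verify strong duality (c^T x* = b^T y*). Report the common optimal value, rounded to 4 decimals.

The standard primal-dual pair for 'max c^T x s.t. A x <= b, x >= 0' is:
  Dual:  min b^T y  s.t.  A^T y >= c,  y >= 0.

So the dual LP is:
  minimize  9y1 + 6y2 + 9y3 + 18y4
  subject to:
    y1 + 2y3 + 2y4 >= 6
    y2 + 2y3 + 3y4 >= 2
    y1, y2, y3, y4 >= 0

Solving the primal: x* = (4.5, 0).
  primal value c^T x* = 27.
Solving the dual: y* = (0, 0, 3, 0).
  dual value b^T y* = 27.
Strong duality: c^T x* = b^T y*. Confirmed.

27


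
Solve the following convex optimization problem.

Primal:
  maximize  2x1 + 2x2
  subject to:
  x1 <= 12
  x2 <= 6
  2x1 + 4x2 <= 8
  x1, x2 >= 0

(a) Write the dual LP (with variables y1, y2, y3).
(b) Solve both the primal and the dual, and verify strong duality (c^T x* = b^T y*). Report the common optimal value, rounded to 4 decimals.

The standard primal-dual pair for 'max c^T x s.t. A x <= b, x >= 0' is:
  Dual:  min b^T y  s.t.  A^T y >= c,  y >= 0.

So the dual LP is:
  minimize  12y1 + 6y2 + 8y3
  subject to:
    y1 + 2y3 >= 2
    y2 + 4y3 >= 2
    y1, y2, y3 >= 0

Solving the primal: x* = (4, 0).
  primal value c^T x* = 8.
Solving the dual: y* = (0, 0, 1).
  dual value b^T y* = 8.
Strong duality: c^T x* = b^T y*. Confirmed.

8


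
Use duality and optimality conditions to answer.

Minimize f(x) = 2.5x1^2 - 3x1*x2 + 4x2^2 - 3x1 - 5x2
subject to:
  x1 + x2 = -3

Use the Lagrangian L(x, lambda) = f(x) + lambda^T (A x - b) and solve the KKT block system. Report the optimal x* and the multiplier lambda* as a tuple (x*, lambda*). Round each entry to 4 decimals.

Form the Lagrangian:
  L(x, lambda) = (1/2) x^T Q x + c^T x + lambda^T (A x - b)
Stationarity (grad_x L = 0): Q x + c + A^T lambda = 0.
Primal feasibility: A x = b.

This gives the KKT block system:
  [ Q   A^T ] [ x     ]   [-c ]
  [ A    0  ] [ lambda ] = [ b ]

Solving the linear system:
  x*      = (-1.8421, -1.1579)
  lambda* = (8.7368)
  f(x*)   = 18.7632

x* = (-1.8421, -1.1579), lambda* = (8.7368)


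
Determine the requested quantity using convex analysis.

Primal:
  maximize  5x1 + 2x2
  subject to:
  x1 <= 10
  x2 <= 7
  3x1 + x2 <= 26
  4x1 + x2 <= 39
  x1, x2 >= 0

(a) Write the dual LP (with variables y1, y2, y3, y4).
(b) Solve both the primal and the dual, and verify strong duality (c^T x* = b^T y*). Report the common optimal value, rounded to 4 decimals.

The standard primal-dual pair for 'max c^T x s.t. A x <= b, x >= 0' is:
  Dual:  min b^T y  s.t.  A^T y >= c,  y >= 0.

So the dual LP is:
  minimize  10y1 + 7y2 + 26y3 + 39y4
  subject to:
    y1 + 3y3 + 4y4 >= 5
    y2 + y3 + y4 >= 2
    y1, y2, y3, y4 >= 0

Solving the primal: x* = (6.3333, 7).
  primal value c^T x* = 45.6667.
Solving the dual: y* = (0, 0.3333, 1.6667, 0).
  dual value b^T y* = 45.6667.
Strong duality: c^T x* = b^T y*. Confirmed.

45.6667


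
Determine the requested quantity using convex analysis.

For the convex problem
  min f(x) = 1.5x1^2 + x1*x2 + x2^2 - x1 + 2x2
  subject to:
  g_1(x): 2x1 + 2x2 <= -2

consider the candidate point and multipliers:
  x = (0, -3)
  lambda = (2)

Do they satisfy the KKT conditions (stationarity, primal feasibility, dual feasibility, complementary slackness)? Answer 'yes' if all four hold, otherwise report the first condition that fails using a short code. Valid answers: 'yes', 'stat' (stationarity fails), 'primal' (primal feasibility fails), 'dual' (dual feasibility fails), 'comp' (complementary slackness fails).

Gradient of f: grad f(x) = Q x + c = (-4, -4)
Constraint values g_i(x) = a_i^T x - b_i:
  g_1((0, -3)) = -4
Stationarity residual: grad f(x) + sum_i lambda_i a_i = (0, 0)
  -> stationarity OK
Primal feasibility (all g_i <= 0): OK
Dual feasibility (all lambda_i >= 0): OK
Complementary slackness (lambda_i * g_i(x) = 0 for all i): FAILS

Verdict: the first failing condition is complementary_slackness -> comp.

comp


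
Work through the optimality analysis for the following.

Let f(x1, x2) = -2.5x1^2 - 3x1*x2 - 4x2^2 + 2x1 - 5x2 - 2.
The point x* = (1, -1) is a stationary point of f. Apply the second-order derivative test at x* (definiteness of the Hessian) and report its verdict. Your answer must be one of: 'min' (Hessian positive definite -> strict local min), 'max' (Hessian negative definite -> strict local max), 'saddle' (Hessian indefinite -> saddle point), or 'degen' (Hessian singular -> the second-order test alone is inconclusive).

Compute the Hessian H = grad^2 f:
  H = [[-5, -3], [-3, -8]]
Verify stationarity: grad f(x*) = H x* + g = (0, 0).
Eigenvalues of H: -9.8541, -3.1459.
Both eigenvalues < 0, so H is negative definite -> x* is a strict local max.

max


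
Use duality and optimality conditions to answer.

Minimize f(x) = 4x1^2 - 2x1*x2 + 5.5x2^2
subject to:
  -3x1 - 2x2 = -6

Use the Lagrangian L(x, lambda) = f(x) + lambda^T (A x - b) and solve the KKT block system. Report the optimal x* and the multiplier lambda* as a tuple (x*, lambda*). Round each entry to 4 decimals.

Form the Lagrangian:
  L(x, lambda) = (1/2) x^T Q x + c^T x + lambda^T (A x - b)
Stationarity (grad_x L = 0): Q x + c + A^T lambda = 0.
Primal feasibility: A x = b.

This gives the KKT block system:
  [ Q   A^T ] [ x     ]   [-c ]
  [ A    0  ] [ lambda ] = [ b ]

Solving the linear system:
  x*      = (1.4323, 0.8516)
  lambda* = (3.2516)
  f(x*)   = 9.7548

x* = (1.4323, 0.8516), lambda* = (3.2516)


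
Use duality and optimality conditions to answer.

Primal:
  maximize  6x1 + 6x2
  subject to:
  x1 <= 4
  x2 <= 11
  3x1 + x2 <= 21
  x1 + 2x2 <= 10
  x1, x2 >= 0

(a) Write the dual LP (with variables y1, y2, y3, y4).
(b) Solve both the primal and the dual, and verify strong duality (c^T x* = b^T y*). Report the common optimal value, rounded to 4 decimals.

The standard primal-dual pair for 'max c^T x s.t. A x <= b, x >= 0' is:
  Dual:  min b^T y  s.t.  A^T y >= c,  y >= 0.

So the dual LP is:
  minimize  4y1 + 11y2 + 21y3 + 10y4
  subject to:
    y1 + 3y3 + y4 >= 6
    y2 + y3 + 2y4 >= 6
    y1, y2, y3, y4 >= 0

Solving the primal: x* = (4, 3).
  primal value c^T x* = 42.
Solving the dual: y* = (3, 0, 0, 3).
  dual value b^T y* = 42.
Strong duality: c^T x* = b^T y*. Confirmed.

42


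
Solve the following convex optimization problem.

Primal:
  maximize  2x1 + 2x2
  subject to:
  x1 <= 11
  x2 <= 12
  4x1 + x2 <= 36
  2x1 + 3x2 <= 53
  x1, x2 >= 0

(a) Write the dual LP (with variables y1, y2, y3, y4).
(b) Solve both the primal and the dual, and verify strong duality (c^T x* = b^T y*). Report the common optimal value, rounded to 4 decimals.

The standard primal-dual pair for 'max c^T x s.t. A x <= b, x >= 0' is:
  Dual:  min b^T y  s.t.  A^T y >= c,  y >= 0.

So the dual LP is:
  minimize  11y1 + 12y2 + 36y3 + 53y4
  subject to:
    y1 + 4y3 + 2y4 >= 2
    y2 + y3 + 3y4 >= 2
    y1, y2, y3, y4 >= 0

Solving the primal: x* = (6, 12).
  primal value c^T x* = 36.
Solving the dual: y* = (0, 1.5, 0.5, 0).
  dual value b^T y* = 36.
Strong duality: c^T x* = b^T y*. Confirmed.

36


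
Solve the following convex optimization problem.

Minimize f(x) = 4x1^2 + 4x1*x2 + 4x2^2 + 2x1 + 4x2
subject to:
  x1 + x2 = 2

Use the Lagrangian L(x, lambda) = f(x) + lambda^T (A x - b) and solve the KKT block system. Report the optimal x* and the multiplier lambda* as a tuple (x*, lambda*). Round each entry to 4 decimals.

Form the Lagrangian:
  L(x, lambda) = (1/2) x^T Q x + c^T x + lambda^T (A x - b)
Stationarity (grad_x L = 0): Q x + c + A^T lambda = 0.
Primal feasibility: A x = b.

This gives the KKT block system:
  [ Q   A^T ] [ x     ]   [-c ]
  [ A    0  ] [ lambda ] = [ b ]

Solving the linear system:
  x*      = (1.25, 0.75)
  lambda* = (-15)
  f(x*)   = 17.75

x* = (1.25, 0.75), lambda* = (-15)


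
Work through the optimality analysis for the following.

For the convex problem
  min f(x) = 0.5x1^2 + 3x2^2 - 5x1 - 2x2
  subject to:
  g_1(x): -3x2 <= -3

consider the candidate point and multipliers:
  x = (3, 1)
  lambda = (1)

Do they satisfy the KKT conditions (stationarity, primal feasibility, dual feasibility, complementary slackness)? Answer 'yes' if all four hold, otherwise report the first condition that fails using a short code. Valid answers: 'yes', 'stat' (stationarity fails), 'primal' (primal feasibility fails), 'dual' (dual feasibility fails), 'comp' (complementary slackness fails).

Gradient of f: grad f(x) = Q x + c = (-2, 4)
Constraint values g_i(x) = a_i^T x - b_i:
  g_1((3, 1)) = 0
Stationarity residual: grad f(x) + sum_i lambda_i a_i = (-2, 1)
  -> stationarity FAILS
Primal feasibility (all g_i <= 0): OK
Dual feasibility (all lambda_i >= 0): OK
Complementary slackness (lambda_i * g_i(x) = 0 for all i): OK

Verdict: the first failing condition is stationarity -> stat.

stat


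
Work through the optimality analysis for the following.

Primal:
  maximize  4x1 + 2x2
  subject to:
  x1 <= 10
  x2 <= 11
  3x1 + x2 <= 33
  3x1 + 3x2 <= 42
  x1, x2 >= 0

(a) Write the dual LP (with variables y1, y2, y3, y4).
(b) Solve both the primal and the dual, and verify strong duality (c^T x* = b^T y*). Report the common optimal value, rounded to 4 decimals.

The standard primal-dual pair for 'max c^T x s.t. A x <= b, x >= 0' is:
  Dual:  min b^T y  s.t.  A^T y >= c,  y >= 0.

So the dual LP is:
  minimize  10y1 + 11y2 + 33y3 + 42y4
  subject to:
    y1 + 3y3 + 3y4 >= 4
    y2 + y3 + 3y4 >= 2
    y1, y2, y3, y4 >= 0

Solving the primal: x* = (9.5, 4.5).
  primal value c^T x* = 47.
Solving the dual: y* = (0, 0, 1, 0.3333).
  dual value b^T y* = 47.
Strong duality: c^T x* = b^T y*. Confirmed.

47


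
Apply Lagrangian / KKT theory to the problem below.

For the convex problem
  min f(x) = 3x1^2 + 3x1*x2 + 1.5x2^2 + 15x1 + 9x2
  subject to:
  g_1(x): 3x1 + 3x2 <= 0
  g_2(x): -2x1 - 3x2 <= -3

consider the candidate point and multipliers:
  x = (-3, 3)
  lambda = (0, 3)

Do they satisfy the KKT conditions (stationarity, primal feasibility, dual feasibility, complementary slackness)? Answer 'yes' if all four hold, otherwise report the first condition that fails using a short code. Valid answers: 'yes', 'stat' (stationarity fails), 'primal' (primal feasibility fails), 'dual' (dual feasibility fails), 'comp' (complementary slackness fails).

Gradient of f: grad f(x) = Q x + c = (6, 9)
Constraint values g_i(x) = a_i^T x - b_i:
  g_1((-3, 3)) = 0
  g_2((-3, 3)) = 0
Stationarity residual: grad f(x) + sum_i lambda_i a_i = (0, 0)
  -> stationarity OK
Primal feasibility (all g_i <= 0): OK
Dual feasibility (all lambda_i >= 0): OK
Complementary slackness (lambda_i * g_i(x) = 0 for all i): OK

Verdict: yes, KKT holds.

yes
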